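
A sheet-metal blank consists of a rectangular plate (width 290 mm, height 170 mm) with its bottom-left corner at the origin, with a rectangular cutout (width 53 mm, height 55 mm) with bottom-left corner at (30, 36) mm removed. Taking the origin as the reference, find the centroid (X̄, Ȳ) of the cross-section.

X̄ = 150.56 mm, Ȳ = 86.35 mm

plate: A = 290 × 170 = 49300.00, centroid at (145.00, 85.00).
hole: A = −(53 × 55) = -2915.00, centroid at (56.50, 63.50).
ΣA = 46385.00 mm²
ΣAX̄ = (49300.00)(145.00) + (-2915.00)(56.50) = 6983802.50 mm³
ΣAȲ = (49300.00)(85.00) + (-2915.00)(63.50) = 4005397.50 mm³
X̄ = 6983802.50 / 46385.00 = 150.56 mm
Ȳ = 4005397.50 / 46385.00 = 86.35 mm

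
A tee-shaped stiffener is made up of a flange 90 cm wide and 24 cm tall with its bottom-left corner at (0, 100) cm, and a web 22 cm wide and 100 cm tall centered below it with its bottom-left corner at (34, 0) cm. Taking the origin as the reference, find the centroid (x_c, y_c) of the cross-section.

x_c = 45.00 cm, y_c = 80.72 cm

Part | A | x̄ᵢ | ȳᵢ | A·x̄ᵢ | A·ȳᵢ
web | 2200.00 | 45.00 | 50.00 | 99000.00 | 110000.00
flange | 2160.00 | 45.00 | 112.00 | 97200.00 | 241920.00
Σ | 4360.00 |  |  | 196200.00 | 351920.00
x_c = 196200.00 / 4360.00 = 45.00 cm
y_c = 351920.00 / 4360.00 = 80.72 cm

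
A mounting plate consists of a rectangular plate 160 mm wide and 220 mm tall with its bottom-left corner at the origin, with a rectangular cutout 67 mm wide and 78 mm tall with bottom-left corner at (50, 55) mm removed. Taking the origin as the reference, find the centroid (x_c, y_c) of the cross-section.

plate: A = 160 × 220 = 35200.00, centroid at (80.00, 110.00).
hole: A = −(67 × 78) = -5226.00, centroid at (83.50, 94.00).
ΣA = 29974.00 mm²
ΣAx_c = (35200.00)(80.00) + (-5226.00)(83.50) = 2379629.00 mm³
ΣAy_c = (35200.00)(110.00) + (-5226.00)(94.00) = 3380756.00 mm³
x_c = 2379629.00 / 29974.00 = 79.39 mm
y_c = 3380756.00 / 29974.00 = 112.79 mm

x_c = 79.39 mm, y_c = 112.79 mm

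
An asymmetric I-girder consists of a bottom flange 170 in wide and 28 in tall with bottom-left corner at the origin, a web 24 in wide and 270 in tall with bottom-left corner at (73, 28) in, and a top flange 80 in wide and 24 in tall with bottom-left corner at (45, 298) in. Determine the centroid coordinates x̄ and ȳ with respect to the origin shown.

Part | A | x̄ᵢ | ȳᵢ | A·x̄ᵢ | A·ȳᵢ
bottom flange | 4760.00 | 85.00 | 14.00 | 404600.00 | 66640.00
web | 6480.00 | 85.00 | 163.00 | 550800.00 | 1056240.00
top flange | 1920.00 | 85.00 | 310.00 | 163200.00 | 595200.00
Σ | 13160.00 |  |  | 1118600.00 | 1718080.00
x̄ = 1118600.00 / 13160.00 = 85.00 in
ȳ = 1718080.00 / 13160.00 = 130.55 in

x̄ = 85.00 in, ȳ = 130.55 in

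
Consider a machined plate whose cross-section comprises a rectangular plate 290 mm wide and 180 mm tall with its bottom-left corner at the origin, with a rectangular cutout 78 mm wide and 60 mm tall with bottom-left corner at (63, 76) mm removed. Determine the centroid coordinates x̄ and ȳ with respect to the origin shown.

x̄ = 149.23 mm, ȳ = 88.42 mm

plate: A = 290 × 180 = 52200.00, centroid at (145.00, 90.00).
hole: A = −(78 × 60) = -4680.00, centroid at (102.00, 106.00).
ΣA = 47520.00 mm²
ΣAx̄ = (52200.00)(145.00) + (-4680.00)(102.00) = 7091640.00 mm³
ΣAȳ = (52200.00)(90.00) + (-4680.00)(106.00) = 4201920.00 mm³
x̄ = 7091640.00 / 47520.00 = 149.23 mm
ȳ = 4201920.00 / 47520.00 = 88.42 mm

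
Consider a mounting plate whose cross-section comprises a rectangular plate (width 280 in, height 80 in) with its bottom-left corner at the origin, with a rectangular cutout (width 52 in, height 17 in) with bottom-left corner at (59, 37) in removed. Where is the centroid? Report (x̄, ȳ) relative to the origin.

plate: A = 280 × 80 = 22400.00, centroid at (140.00, 40.00).
hole: A = −(52 × 17) = -884.00, centroid at (85.00, 45.50).
ΣA = 21516.00 in², ΣAx̄ = 3060860.00 in³, ΣAȳ = 855778.00 in³.
x̄ = 3060860.00/21516.00 = 142.26 in; ȳ = 855778.00/21516.00 = 39.77 in.

x̄ = 142.26 in, ȳ = 39.77 in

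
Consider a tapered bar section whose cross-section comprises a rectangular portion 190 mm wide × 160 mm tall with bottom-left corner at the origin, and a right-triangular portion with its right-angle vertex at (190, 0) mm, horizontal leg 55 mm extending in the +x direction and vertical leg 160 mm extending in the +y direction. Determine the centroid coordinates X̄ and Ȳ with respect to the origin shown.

X̄ = 109.33 mm, Ȳ = 76.63 mm

Part | A | x̄ᵢ | ȳᵢ | A·x̄ᵢ | A·ȳᵢ
rectangular portion | 30400.00 | 95.00 | 80.00 | 2888000.00 | 2432000.00
triangular portion | 4400.00 | 208.33 | 53.33 | 916666.67 | 234666.67
Σ | 34800.00 |  |  | 3804666.67 | 2666666.67
X̄ = 3804666.67 / 34800.00 = 109.33 mm
Ȳ = 2666666.67 / 34800.00 = 76.63 mm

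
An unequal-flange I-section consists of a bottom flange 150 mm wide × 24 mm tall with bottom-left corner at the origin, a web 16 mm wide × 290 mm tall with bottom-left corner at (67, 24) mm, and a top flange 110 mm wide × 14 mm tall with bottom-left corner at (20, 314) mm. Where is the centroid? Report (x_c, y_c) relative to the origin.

bottom flange: A = 150 × 24 = 3600.00, centroid at (75.00, 12.00).
web: A = 16 × 290 = 4640.00, centroid at (75.00, 169.00).
top flange: A = 110 × 14 = 1540.00, centroid at (75.00, 321.00).
ΣA = 9780.00 mm², ΣAx_c = 733500.00 mm³, ΣAy_c = 1321700.00 mm³.
x_c = 733500.00/9780.00 = 75.00 mm; y_c = 1321700.00/9780.00 = 135.14 mm.

x_c = 75.00 mm, y_c = 135.14 mm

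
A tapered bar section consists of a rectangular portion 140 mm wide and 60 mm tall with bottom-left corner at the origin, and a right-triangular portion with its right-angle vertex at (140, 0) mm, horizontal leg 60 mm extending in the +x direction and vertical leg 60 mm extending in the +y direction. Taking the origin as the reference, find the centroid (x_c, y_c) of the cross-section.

x_c = 85.88 mm, y_c = 28.24 mm

Part | A | x̄ᵢ | ȳᵢ | A·x̄ᵢ | A·ȳᵢ
rectangular portion | 8400.00 | 70.00 | 30.00 | 588000.00 | 252000.00
triangular portion | 1800.00 | 160.00 | 20.00 | 288000.00 | 36000.00
Σ | 10200.00 |  |  | 876000.00 | 288000.00
x_c = 876000.00 / 10200.00 = 85.88 mm
y_c = 288000.00 / 10200.00 = 28.24 mm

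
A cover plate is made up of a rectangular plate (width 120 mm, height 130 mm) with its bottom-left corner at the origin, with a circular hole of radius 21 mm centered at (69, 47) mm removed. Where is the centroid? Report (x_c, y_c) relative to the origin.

plate: A = 120 × 130 = 15600.00, centroid at (60.00, 65.00).
hole: A = −π·21² = -1385.44, centroid at (69.00, 47.00).
ΣA = 14214.56 mm²
ΣAx_c = (15600.00)(60.00) + (-1385.44)(69.00) = 840404.48 mm³
ΣAy_c = (15600.00)(65.00) + (-1385.44)(47.00) = 948884.21 mm³
x_c = 840404.48 / 14214.56 = 59.12 mm
y_c = 948884.21 / 14214.56 = 66.75 mm

x_c = 59.12 mm, y_c = 66.75 mm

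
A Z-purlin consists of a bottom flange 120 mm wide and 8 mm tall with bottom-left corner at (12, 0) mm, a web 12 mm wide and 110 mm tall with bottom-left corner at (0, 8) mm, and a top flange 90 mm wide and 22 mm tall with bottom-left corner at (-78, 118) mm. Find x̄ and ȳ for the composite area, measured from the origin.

x̄ = 2.75 mm, ȳ = 80.38 mm

bottom flange: A = 120 × 8 = 960.00, centroid at (72.00, 4.00).
web: A = 12 × 110 = 1320.00, centroid at (6.00, 63.00).
top flange: A = 90 × 22 = 1980.00, centroid at (-33.00, 129.00).
ΣA = 4260.00 mm²
ΣAx̄ = (960.00)(72.00) + (1320.00)(6.00) + (1980.00)(-33.00) = 11700.00 mm³
ΣAȳ = (960.00)(4.00) + (1320.00)(63.00) + (1980.00)(129.00) = 342420.00 mm³
x̄ = 11700.00 / 4260.00 = 2.75 mm
ȳ = 342420.00 / 4260.00 = 80.38 mm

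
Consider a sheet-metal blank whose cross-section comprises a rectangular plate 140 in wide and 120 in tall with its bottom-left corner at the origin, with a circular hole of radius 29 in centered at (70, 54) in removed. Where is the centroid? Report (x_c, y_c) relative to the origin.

x_c = 70.00 in, y_c = 61.12 in

Part | A | x̄ᵢ | ȳᵢ | A·x̄ᵢ | A·ȳᵢ
plate | 16800.00 | 70.00 | 60.00 | 1176000.00 | 1008000.00
hole | -2642.08 | 70.00 | 54.00 | -184945.56 | -142672.29
Σ | 14157.92 |  |  | 991054.44 | 865327.71
x_c = 991054.44 / 14157.92 = 70.00 in
y_c = 865327.71 / 14157.92 = 61.12 in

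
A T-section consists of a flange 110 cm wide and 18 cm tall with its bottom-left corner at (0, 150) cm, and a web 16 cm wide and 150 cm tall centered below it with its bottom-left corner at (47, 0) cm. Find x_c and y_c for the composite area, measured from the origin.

x_c = 55.00 cm, y_c = 112.97 cm

web: A = 16 × 150 = 2400.00, centroid at (55.00, 75.00).
flange: A = 110 × 18 = 1980.00, centroid at (55.00, 159.00).
ΣA = 4380.00 cm²
ΣAx_c = (2400.00)(55.00) + (1980.00)(55.00) = 240900.00 cm³
ΣAy_c = (2400.00)(75.00) + (1980.00)(159.00) = 494820.00 cm³
x_c = 240900.00 / 4380.00 = 55.00 cm
y_c = 494820.00 / 4380.00 = 112.97 cm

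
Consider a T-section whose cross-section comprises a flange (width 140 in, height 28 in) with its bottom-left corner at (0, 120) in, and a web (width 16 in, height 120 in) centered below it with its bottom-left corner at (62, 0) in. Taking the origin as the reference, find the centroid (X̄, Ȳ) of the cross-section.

web: A = 16 × 120 = 1920.00, centroid at (70.00, 60.00).
flange: A = 140 × 28 = 3920.00, centroid at (70.00, 134.00).
ΣA = 5840.00 in², ΣAX̄ = 408800.00 in³, ΣAȲ = 640480.00 in³.
X̄ = 408800.00/5840.00 = 70.00 in; Ȳ = 640480.00/5840.00 = 109.67 in.

X̄ = 70.00 in, Ȳ = 109.67 in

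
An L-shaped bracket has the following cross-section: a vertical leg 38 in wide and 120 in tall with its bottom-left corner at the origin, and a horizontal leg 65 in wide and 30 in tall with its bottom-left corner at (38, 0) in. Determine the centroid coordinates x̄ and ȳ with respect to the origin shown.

x̄ = 34.43 in, ȳ = 46.52 in

Part | A | x̄ᵢ | ȳᵢ | A·x̄ᵢ | A·ȳᵢ
vertical leg | 4560.00 | 19.00 | 60.00 | 86640.00 | 273600.00
horizontal leg | 1950.00 | 70.50 | 15.00 | 137475.00 | 29250.00
Σ | 6510.00 |  |  | 224115.00 | 302850.00
x̄ = 224115.00 / 6510.00 = 34.43 in
ȳ = 302850.00 / 6510.00 = 46.52 in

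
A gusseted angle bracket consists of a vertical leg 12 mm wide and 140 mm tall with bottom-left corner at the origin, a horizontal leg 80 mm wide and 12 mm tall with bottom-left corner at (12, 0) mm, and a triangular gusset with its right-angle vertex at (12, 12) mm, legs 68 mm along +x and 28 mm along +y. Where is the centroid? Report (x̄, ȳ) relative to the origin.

x̄ = 25.89 mm, ȳ = 40.00 mm

Part | A | x̄ᵢ | ȳᵢ | A·x̄ᵢ | A·ȳᵢ
vertical leg | 1680.00 | 6.00 | 70.00 | 10080.00 | 117600.00
horizontal leg | 960.00 | 52.00 | 6.00 | 49920.00 | 5760.00
gusset | 952.00 | 34.67 | 21.33 | 33002.67 | 20309.33
Σ | 3592.00 |  |  | 93002.67 | 143669.33
x̄ = 93002.67 / 3592.00 = 25.89 mm
ȳ = 143669.33 / 3592.00 = 40.00 mm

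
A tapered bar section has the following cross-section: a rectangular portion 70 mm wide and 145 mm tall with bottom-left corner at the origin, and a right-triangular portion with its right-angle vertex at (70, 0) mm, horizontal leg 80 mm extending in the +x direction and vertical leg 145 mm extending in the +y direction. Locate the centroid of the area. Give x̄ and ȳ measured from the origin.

x̄ = 57.42 mm, ȳ = 63.71 mm

rectangular portion: A = 70 × 145 = 10150.00, centroid at (35.00, 72.50).
triangular portion: A = ½·80·145 = 5800.00, centroid at (96.67, 48.33).
ΣA = 15950.00 mm²
ΣAx̄ = (10150.00)(35.00) + (5800.00)(96.67) = 915916.67 mm³
ΣAȳ = (10150.00)(72.50) + (5800.00)(48.33) = 1016208.33 mm³
x̄ = 915916.67 / 15950.00 = 57.42 mm
ȳ = 1016208.33 / 15950.00 = 63.71 mm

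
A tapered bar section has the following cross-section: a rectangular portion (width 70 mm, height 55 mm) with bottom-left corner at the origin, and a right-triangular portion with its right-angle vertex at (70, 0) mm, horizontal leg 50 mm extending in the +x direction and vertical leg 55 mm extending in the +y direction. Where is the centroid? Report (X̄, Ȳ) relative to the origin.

Part | A | x̄ᵢ | ȳᵢ | A·x̄ᵢ | A·ȳᵢ
rectangular portion | 3850.00 | 35.00 | 27.50 | 134750.00 | 105875.00
triangular portion | 1375.00 | 86.67 | 18.33 | 119166.67 | 25208.33
Σ | 5225.00 |  |  | 253916.67 | 131083.33
X̄ = 253916.67 / 5225.00 = 48.60 mm
Ȳ = 131083.33 / 5225.00 = 25.09 mm

X̄ = 48.60 mm, Ȳ = 25.09 mm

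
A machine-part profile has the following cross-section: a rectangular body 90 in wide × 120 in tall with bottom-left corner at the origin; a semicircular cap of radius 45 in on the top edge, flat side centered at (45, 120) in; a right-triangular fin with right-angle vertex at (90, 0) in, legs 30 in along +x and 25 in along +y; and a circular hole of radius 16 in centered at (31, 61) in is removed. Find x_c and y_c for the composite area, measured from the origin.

x_c = 47.35 in, y_c = 77.08 in

rectangular body: A = 90 × 120 = 10800.00, centroid at (45.00, 60.00).
semicircular top: A = ½π·45² = 3180.86, centroid at (45.00, 139.10).
triangular fin: A = ½·30·25 = 375.00, centroid at (100.00, 8.33).
hole: A = −π·16² = -804.25, centroid at (31.00, 61.00).
ΣA = 13551.61 in²
ΣAx_c = (10800.00)(45.00) + (3180.86)(45.00) + (375.00)(100.00) + (-804.25)(31.00) = 641707.14 in³
ΣAy_c = (10800.00)(60.00) + (3180.86)(139.10) + (375.00)(8.33) + (-804.25)(61.00) = 1044519.40 in³
x_c = 641707.14 / 13551.61 = 47.35 in
y_c = 1044519.40 / 13551.61 = 77.08 in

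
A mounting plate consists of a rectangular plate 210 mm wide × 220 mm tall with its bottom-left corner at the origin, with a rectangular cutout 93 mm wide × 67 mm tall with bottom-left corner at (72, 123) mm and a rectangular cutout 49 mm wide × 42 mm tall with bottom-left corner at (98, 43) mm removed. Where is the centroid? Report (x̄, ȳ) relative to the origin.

plate: A = 210 × 220 = 46200.00, centroid at (105.00, 110.00).
hole 1: A = −(93 × 67) = -6231.00, centroid at (118.50, 156.50).
hole 2: A = −(49 × 42) = -2058.00, centroid at (122.50, 64.00).
ΣA = 37911.00 mm², ΣAx̄ = 3860521.50 mm³, ΣAȳ = 3975136.50 mm³.
x̄ = 3860521.50/37911.00 = 101.83 mm; ȳ = 3975136.50/37911.00 = 104.85 mm.

x̄ = 101.83 mm, ȳ = 104.85 mm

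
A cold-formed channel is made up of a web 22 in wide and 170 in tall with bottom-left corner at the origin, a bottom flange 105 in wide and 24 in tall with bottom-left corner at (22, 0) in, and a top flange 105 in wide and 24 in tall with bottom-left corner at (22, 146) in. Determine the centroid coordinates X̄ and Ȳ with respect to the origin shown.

X̄ = 47.45 in, Ȳ = 85.00 in

web: A = 22 × 170 = 3740.00, centroid at (11.00, 85.00).
bottom flange: A = 105 × 24 = 2520.00, centroid at (74.50, 12.00).
top flange: A = 105 × 24 = 2520.00, centroid at (74.50, 158.00).
ΣA = 8780.00 in², ΣAX̄ = 416620.00 in³, ΣAȲ = 746300.00 in³.
X̄ = 416620.00/8780.00 = 47.45 in; Ȳ = 746300.00/8780.00 = 85.00 in.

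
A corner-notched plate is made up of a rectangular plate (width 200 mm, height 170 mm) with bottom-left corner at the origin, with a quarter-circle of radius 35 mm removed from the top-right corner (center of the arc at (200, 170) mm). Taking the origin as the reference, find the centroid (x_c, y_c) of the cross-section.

Part | A | x̄ᵢ | ȳᵢ | A·x̄ᵢ | A·ȳᵢ
plate | 34000.00 | 100.00 | 85.00 | 3400000.00 | 2890000.00
removed quarter-circle | -962.11 | 185.15 | 155.15 | -178130.88 | -149267.50
Σ | 33037.89 |  |  | 3221869.12 | 2740732.50
x_c = 3221869.12 / 33037.89 = 97.52 mm
y_c = 2740732.50 / 33037.89 = 82.96 mm

x_c = 97.52 mm, y_c = 82.96 mm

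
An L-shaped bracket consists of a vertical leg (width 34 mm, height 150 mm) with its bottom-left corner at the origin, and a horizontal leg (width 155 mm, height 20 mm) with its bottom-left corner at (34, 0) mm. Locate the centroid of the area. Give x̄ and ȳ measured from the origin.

x̄ = 52.73 mm, ȳ = 50.43 mm

vertical leg: A = 34 × 150 = 5100.00, centroid at (17.00, 75.00).
horizontal leg: A = 155 × 20 = 3100.00, centroid at (111.50, 10.00).
ΣA = 8200.00 mm²
ΣAx̄ = (5100.00)(17.00) + (3100.00)(111.50) = 432350.00 mm³
ΣAȳ = (5100.00)(75.00) + (3100.00)(10.00) = 413500.00 mm³
x̄ = 432350.00 / 8200.00 = 52.73 mm
ȳ = 413500.00 / 8200.00 = 50.43 mm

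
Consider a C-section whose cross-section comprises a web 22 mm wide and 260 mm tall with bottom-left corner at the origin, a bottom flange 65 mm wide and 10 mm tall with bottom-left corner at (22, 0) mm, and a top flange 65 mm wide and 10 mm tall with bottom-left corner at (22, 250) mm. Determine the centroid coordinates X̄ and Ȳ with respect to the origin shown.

X̄ = 19.06 mm, Ȳ = 130.00 mm

Part | A | x̄ᵢ | ȳᵢ | A·x̄ᵢ | A·ȳᵢ
web | 5720.00 | 11.00 | 130.00 | 62920.00 | 743600.00
bottom flange | 650.00 | 54.50 | 5.00 | 35425.00 | 3250.00
top flange | 650.00 | 54.50 | 255.00 | 35425.00 | 165750.00
Σ | 7020.00 |  |  | 133770.00 | 912600.00
X̄ = 133770.00 / 7020.00 = 19.06 mm
Ȳ = 912600.00 / 7020.00 = 130.00 mm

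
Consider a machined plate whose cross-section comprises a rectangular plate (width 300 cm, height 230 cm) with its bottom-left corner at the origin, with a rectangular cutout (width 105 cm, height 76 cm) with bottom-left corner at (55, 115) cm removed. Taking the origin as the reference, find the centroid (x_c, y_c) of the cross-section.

x_c = 155.56 cm, y_c = 110.03 cm

plate: A = 300 × 230 = 69000.00, centroid at (150.00, 115.00).
hole: A = −(105 × 76) = -7980.00, centroid at (107.50, 153.00).
ΣA = 61020.00 cm²
ΣAx_c = (69000.00)(150.00) + (-7980.00)(107.50) = 9492150.00 cm³
ΣAy_c = (69000.00)(115.00) + (-7980.00)(153.00) = 6714060.00 cm³
x_c = 9492150.00 / 61020.00 = 155.56 cm
y_c = 6714060.00 / 61020.00 = 110.03 cm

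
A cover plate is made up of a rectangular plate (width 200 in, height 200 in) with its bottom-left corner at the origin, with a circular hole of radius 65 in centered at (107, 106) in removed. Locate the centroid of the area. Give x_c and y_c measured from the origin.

plate: A = 200 × 200 = 40000.00, centroid at (100.00, 100.00).
hole: A = −π·65² = -13273.23, centroid at (107.00, 106.00).
ΣA = 26726.77 in²
ΣAx_c = (40000.00)(100.00) + (-13273.23)(107.00) = 2579764.50 in³
ΣAy_c = (40000.00)(100.00) + (-13273.23)(106.00) = 2593037.73 in³
x_c = 2579764.50 / 26726.77 = 96.52 in
y_c = 2593037.73 / 26726.77 = 97.02 in

x_c = 96.52 in, y_c = 97.02 in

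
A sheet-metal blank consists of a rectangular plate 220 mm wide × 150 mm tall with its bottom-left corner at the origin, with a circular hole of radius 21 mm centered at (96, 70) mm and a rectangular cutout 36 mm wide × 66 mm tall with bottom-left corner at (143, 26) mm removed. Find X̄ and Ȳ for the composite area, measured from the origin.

X̄ = 106.52 mm, Ȳ = 76.54 mm

plate: A = 220 × 150 = 33000.00, centroid at (110.00, 75.00).
hole 1: A = −π·21² = -1385.44, centroid at (96.00, 70.00).
hole 2: A = −(36 × 66) = -2376.00, centroid at (161.00, 59.00).
ΣA = 29238.56 mm², ΣAX̄ = 3114461.53 mm³, ΣAȲ = 2237835.03 mm³.
X̄ = 3114461.53/29238.56 = 106.52 mm; Ȳ = 2237835.03/29238.56 = 76.54 mm.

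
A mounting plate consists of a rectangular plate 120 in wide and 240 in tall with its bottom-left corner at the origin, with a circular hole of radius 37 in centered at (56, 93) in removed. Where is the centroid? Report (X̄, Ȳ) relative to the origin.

plate: A = 120 × 240 = 28800.00, centroid at (60.00, 120.00).
hole: A = −π·37² = -4300.84, centroid at (56.00, 93.00).
ΣA = 24499.16 in²
ΣAX̄ = (28800.00)(60.00) + (-4300.84)(56.00) = 1487152.94 in³
ΣAȲ = (28800.00)(120.00) + (-4300.84)(93.00) = 3056021.85 in³
X̄ = 1487152.94 / 24499.16 = 60.70 in
Ȳ = 3056021.85 / 24499.16 = 124.74 in

X̄ = 60.70 in, Ȳ = 124.74 in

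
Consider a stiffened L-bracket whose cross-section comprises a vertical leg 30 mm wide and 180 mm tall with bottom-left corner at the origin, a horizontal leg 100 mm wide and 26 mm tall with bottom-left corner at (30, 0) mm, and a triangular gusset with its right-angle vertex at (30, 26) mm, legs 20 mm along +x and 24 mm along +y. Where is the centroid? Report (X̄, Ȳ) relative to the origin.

X̄ = 36.14 mm, Ȳ = 64.07 mm

vertical leg: A = 30 × 180 = 5400.00, centroid at (15.00, 90.00).
horizontal leg: A = 100 × 26 = 2600.00, centroid at (80.00, 13.00).
gusset: A = ½·20·24 = 240.00, centroid at (36.67, 34.00).
ΣA = 8240.00 mm², ΣAX̄ = 297800.00 mm³, ΣAȲ = 527960.00 mm³.
X̄ = 297800.00/8240.00 = 36.14 mm; Ȳ = 527960.00/8240.00 = 64.07 mm.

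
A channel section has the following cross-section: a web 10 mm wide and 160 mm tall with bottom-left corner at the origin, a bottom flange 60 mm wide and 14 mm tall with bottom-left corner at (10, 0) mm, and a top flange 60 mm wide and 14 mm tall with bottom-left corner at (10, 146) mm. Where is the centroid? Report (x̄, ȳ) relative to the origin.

x̄ = 22.93 mm, ȳ = 80.00 mm

Part | A | x̄ᵢ | ȳᵢ | A·x̄ᵢ | A·ȳᵢ
web | 1600.00 | 5.00 | 80.00 | 8000.00 | 128000.00
bottom flange | 840.00 | 40.00 | 7.00 | 33600.00 | 5880.00
top flange | 840.00 | 40.00 | 153.00 | 33600.00 | 128520.00
Σ | 3280.00 |  |  | 75200.00 | 262400.00
x̄ = 75200.00 / 3280.00 = 22.93 mm
ȳ = 262400.00 / 3280.00 = 80.00 mm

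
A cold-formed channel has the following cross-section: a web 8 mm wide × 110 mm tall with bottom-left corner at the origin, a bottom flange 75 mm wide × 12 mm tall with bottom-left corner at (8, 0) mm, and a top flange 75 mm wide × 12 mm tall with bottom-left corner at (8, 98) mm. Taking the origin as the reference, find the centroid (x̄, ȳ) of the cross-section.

x̄ = 31.87 mm, ȳ = 55.00 mm

web: A = 8 × 110 = 880.00, centroid at (4.00, 55.00).
bottom flange: A = 75 × 12 = 900.00, centroid at (45.50, 6.00).
top flange: A = 75 × 12 = 900.00, centroid at (45.50, 104.00).
ΣA = 2680.00 mm²
ΣAx̄ = (880.00)(4.00) + (900.00)(45.50) + (900.00)(45.50) = 85420.00 mm³
ΣAȳ = (880.00)(55.00) + (900.00)(6.00) + (900.00)(104.00) = 147400.00 mm³
x̄ = 85420.00 / 2680.00 = 31.87 mm
ȳ = 147400.00 / 2680.00 = 55.00 mm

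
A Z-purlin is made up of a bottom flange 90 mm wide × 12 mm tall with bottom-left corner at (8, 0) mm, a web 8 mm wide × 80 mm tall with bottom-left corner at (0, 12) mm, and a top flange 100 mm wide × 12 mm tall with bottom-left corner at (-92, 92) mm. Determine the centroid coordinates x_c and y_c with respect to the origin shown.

x_c = 3.22 mm, y_c = 53.89 mm

Part | A | x̄ᵢ | ȳᵢ | A·x̄ᵢ | A·ȳᵢ
bottom flange | 1080.00 | 53.00 | 6.00 | 57240.00 | 6480.00
web | 640.00 | 4.00 | 52.00 | 2560.00 | 33280.00
top flange | 1200.00 | -42.00 | 98.00 | -50400.00 | 117600.00
Σ | 2920.00 |  |  | 9400.00 | 157360.00
x_c = 9400.00 / 2920.00 = 3.22 mm
y_c = 157360.00 / 2920.00 = 53.89 mm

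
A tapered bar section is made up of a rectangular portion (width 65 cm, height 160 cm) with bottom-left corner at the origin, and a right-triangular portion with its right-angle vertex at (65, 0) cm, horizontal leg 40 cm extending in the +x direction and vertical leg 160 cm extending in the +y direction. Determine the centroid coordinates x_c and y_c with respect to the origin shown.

rectangular portion: A = 65 × 160 = 10400.00, centroid at (32.50, 80.00).
triangular portion: A = ½·40·160 = 3200.00, centroid at (78.33, 53.33).
ΣA = 13600.00 cm²
ΣAx_c = (10400.00)(32.50) + (3200.00)(78.33) = 588666.67 cm³
ΣAy_c = (10400.00)(80.00) + (3200.00)(53.33) = 1002666.67 cm³
x_c = 588666.67 / 13600.00 = 43.28 cm
y_c = 1002666.67 / 13600.00 = 73.73 cm

x_c = 43.28 cm, y_c = 73.73 cm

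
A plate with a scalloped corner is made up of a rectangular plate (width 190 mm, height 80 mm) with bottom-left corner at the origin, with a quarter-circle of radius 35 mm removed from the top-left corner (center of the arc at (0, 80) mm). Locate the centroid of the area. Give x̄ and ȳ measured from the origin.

x̄ = 100.42 mm, ȳ = 38.30 mm

plate: A = 190 × 80 = 15200.00, centroid at (95.00, 40.00).
removed quarter-circle: A = −¼π·35² = -962.11, centroid at (14.85, 65.15).
ΣA = 14237.89 mm²
ΣAx̄ = (15200.00)(95.00) + (-962.11)(14.85) = 1429708.33 mm³
ΣAȳ = (15200.00)(40.00) + (-962.11)(65.15) = 545322.65 mm³
x̄ = 1429708.33 / 14237.89 = 100.42 mm
ȳ = 545322.65 / 14237.89 = 38.30 mm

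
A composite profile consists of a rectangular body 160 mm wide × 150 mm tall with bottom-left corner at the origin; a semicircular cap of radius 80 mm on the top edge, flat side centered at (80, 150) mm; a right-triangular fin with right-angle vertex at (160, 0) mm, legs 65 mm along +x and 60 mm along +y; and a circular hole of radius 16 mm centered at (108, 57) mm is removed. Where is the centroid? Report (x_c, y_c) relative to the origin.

rectangular body: A = 160 × 150 = 24000.00, centroid at (80.00, 75.00).
semicircular top: A = ½π·80² = 10053.10, centroid at (80.00, 183.95).
triangular fin: A = ½·65·60 = 1950.00, centroid at (181.67, 20.00).
hole: A = −π·16² = -804.25, centroid at (108.00, 57.00).
ΣA = 35198.85 mm²
ΣAx_c = (24000.00)(80.00) + (10053.10)(80.00) + (1950.00)(181.67) + (-804.25)(108.00) = 2991638.97 mm³
ΣAy_c = (24000.00)(75.00) + (10053.10)(183.95) + (1950.00)(20.00) + (-804.25)(57.00) = 3642455.69 mm³
x_c = 2991638.97 / 35198.85 = 84.99 mm
y_c = 3642455.69 / 35198.85 = 103.48 mm

x_c = 84.99 mm, y_c = 103.48 mm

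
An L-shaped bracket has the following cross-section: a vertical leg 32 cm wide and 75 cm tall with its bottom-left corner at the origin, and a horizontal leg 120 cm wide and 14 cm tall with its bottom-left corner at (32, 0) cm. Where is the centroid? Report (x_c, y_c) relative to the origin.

x_c = 47.29 cm, y_c = 24.94 cm

vertical leg: A = 32 × 75 = 2400.00, centroid at (16.00, 37.50).
horizontal leg: A = 120 × 14 = 1680.00, centroid at (92.00, 7.00).
ΣA = 4080.00 cm²
ΣAx_c = (2400.00)(16.00) + (1680.00)(92.00) = 192960.00 cm³
ΣAy_c = (2400.00)(37.50) + (1680.00)(7.00) = 101760.00 cm³
x_c = 192960.00 / 4080.00 = 47.29 cm
y_c = 101760.00 / 4080.00 = 24.94 cm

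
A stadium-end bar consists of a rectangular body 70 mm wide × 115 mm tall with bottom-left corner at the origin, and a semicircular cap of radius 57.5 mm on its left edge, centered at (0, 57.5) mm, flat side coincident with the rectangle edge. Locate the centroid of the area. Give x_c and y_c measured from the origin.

rectangular body: A = 70 × 115 = 8050.00, centroid at (35.00, 57.50).
semicircular end: A = ½π·57.5² = 5193.45, centroid at (-24.40, 57.50).
ΣA = 13243.45 mm², ΣAx_c = 155010.42 mm³, ΣAy_c = 761498.11 mm³.
x_c = 155010.42/13243.45 = 11.70 mm; y_c = 761498.11/13243.45 = 57.50 mm.

x_c = 11.70 mm, y_c = 57.50 mm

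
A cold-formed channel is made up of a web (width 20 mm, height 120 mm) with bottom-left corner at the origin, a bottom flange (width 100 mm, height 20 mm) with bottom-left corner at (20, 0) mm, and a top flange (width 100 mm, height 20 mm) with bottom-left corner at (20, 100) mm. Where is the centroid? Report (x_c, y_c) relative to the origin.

web: A = 20 × 120 = 2400.00, centroid at (10.00, 60.00).
bottom flange: A = 100 × 20 = 2000.00, centroid at (70.00, 10.00).
top flange: A = 100 × 20 = 2000.00, centroid at (70.00, 110.00).
ΣA = 6400.00 mm²
ΣAx_c = (2400.00)(10.00) + (2000.00)(70.00) + (2000.00)(70.00) = 304000.00 mm³
ΣAy_c = (2400.00)(60.00) + (2000.00)(10.00) + (2000.00)(110.00) = 384000.00 mm³
x_c = 304000.00 / 6400.00 = 47.50 mm
y_c = 384000.00 / 6400.00 = 60.00 mm

x_c = 47.50 mm, y_c = 60.00 mm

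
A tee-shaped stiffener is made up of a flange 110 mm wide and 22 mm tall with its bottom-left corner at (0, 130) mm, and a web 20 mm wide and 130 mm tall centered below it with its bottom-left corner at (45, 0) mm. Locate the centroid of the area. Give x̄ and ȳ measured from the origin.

x̄ = 55.00 mm, ȳ = 101.64 mm

web: A = 20 × 130 = 2600.00, centroid at (55.00, 65.00).
flange: A = 110 × 22 = 2420.00, centroid at (55.00, 141.00).
ΣA = 5020.00 mm²
ΣAx̄ = (2600.00)(55.00) + (2420.00)(55.00) = 276100.00 mm³
ΣAȳ = (2600.00)(65.00) + (2420.00)(141.00) = 510220.00 mm³
x̄ = 276100.00 / 5020.00 = 55.00 mm
ȳ = 510220.00 / 5020.00 = 101.64 mm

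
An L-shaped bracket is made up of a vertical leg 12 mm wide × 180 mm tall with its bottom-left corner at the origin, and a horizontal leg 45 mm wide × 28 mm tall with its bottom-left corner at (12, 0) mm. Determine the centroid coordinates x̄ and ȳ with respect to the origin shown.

x̄ = 16.50 mm, ȳ = 62.00 mm

vertical leg: A = 12 × 180 = 2160.00, centroid at (6.00, 90.00).
horizontal leg: A = 45 × 28 = 1260.00, centroid at (34.50, 14.00).
ΣA = 3420.00 mm²
ΣAx̄ = (2160.00)(6.00) + (1260.00)(34.50) = 56430.00 mm³
ΣAȳ = (2160.00)(90.00) + (1260.00)(14.00) = 212040.00 mm³
x̄ = 56430.00 / 3420.00 = 16.50 mm
ȳ = 212040.00 / 3420.00 = 62.00 mm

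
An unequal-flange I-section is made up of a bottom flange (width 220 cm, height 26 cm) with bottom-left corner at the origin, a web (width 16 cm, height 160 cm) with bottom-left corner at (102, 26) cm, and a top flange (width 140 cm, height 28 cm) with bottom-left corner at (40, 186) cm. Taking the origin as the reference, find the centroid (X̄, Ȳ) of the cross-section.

bottom flange: A = 220 × 26 = 5720.00, centroid at (110.00, 13.00).
web: A = 16 × 160 = 2560.00, centroid at (110.00, 106.00).
top flange: A = 140 × 28 = 3920.00, centroid at (110.00, 200.00).
ΣA = 12200.00 cm², ΣAX̄ = 1342000.00 cm³, ΣAȲ = 1129720.00 cm³.
X̄ = 1342000.00/12200.00 = 110.00 cm; Ȳ = 1129720.00/12200.00 = 92.60 cm.

X̄ = 110.00 cm, Ȳ = 92.60 cm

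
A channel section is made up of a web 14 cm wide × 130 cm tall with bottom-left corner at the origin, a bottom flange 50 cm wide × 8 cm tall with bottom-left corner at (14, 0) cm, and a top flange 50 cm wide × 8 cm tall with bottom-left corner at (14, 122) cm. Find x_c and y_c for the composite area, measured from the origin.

x_c = 16.77 cm, y_c = 65.00 cm

web: A = 14 × 130 = 1820.00, centroid at (7.00, 65.00).
bottom flange: A = 50 × 8 = 400.00, centroid at (39.00, 4.00).
top flange: A = 50 × 8 = 400.00, centroid at (39.00, 126.00).
ΣA = 2620.00 cm², ΣAx_c = 43940.00 cm³, ΣAy_c = 170300.00 cm³.
x_c = 43940.00/2620.00 = 16.77 cm; y_c = 170300.00/2620.00 = 65.00 cm.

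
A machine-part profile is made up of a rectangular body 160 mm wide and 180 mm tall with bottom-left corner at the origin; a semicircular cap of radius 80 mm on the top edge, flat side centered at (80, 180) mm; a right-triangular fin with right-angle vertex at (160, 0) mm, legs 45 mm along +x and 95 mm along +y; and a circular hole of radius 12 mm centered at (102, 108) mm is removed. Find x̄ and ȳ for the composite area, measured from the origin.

x̄ = 84.76 mm, ȳ = 117.46 mm

rectangular body: A = 160 × 180 = 28800.00, centroid at (80.00, 90.00).
semicircular top: A = ½π·80² = 10053.10, centroid at (80.00, 213.95).
triangular fin: A = ½·45·95 = 2137.50, centroid at (175.00, 31.67).
hole: A = −π·12² = -452.39, centroid at (102.00, 108.00).
ΣA = 40538.21 mm²
ΣAx̄ = (28800.00)(80.00) + (10053.10)(80.00) + (2137.50)(175.00) + (-452.39)(102.00) = 3436166.51 mm³
ΣAȳ = (28800.00)(90.00) + (10053.10)(213.95) + (2137.50)(31.67) + (-452.39)(108.00) = 4761720.15 mm³
x̄ = 3436166.51 / 40538.21 = 84.76 mm
ȳ = 4761720.15 / 40538.21 = 117.46 mm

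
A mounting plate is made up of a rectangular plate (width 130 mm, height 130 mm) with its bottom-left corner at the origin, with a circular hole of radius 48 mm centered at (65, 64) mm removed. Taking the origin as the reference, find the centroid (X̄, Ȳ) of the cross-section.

Part | A | x̄ᵢ | ȳᵢ | A·x̄ᵢ | A·ȳᵢ
plate | 16900.00 | 65.00 | 65.00 | 1098500.00 | 1098500.00
hole | -7238.23 | 65.00 | 64.00 | -470484.92 | -463246.69
Σ | 9661.77 |  |  | 628015.08 | 635253.31
X̄ = 628015.08 / 9661.77 = 65.00 mm
Ȳ = 635253.31 / 9661.77 = 65.75 mm

X̄ = 65.00 mm, Ȳ = 65.75 mm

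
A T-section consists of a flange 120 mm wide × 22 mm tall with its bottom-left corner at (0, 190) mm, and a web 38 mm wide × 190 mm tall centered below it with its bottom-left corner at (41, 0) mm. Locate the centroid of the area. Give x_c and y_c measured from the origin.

x_c = 60.00 mm, y_c = 123.38 mm

web: A = 38 × 190 = 7220.00, centroid at (60.00, 95.00).
flange: A = 120 × 22 = 2640.00, centroid at (60.00, 201.00).
ΣA = 9860.00 mm²
ΣAx_c = (7220.00)(60.00) + (2640.00)(60.00) = 591600.00 mm³
ΣAy_c = (7220.00)(95.00) + (2640.00)(201.00) = 1216540.00 mm³
x_c = 591600.00 / 9860.00 = 60.00 mm
y_c = 1216540.00 / 9860.00 = 123.38 mm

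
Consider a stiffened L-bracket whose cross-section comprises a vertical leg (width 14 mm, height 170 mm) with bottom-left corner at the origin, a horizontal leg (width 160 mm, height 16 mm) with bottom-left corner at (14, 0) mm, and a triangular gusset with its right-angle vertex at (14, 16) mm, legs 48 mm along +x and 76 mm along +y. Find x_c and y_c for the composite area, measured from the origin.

vertical leg: A = 14 × 170 = 2380.00, centroid at (7.00, 85.00).
horizontal leg: A = 160 × 16 = 2560.00, centroid at (94.00, 8.00).
gusset: A = ½·48·76 = 1824.00, centroid at (30.00, 41.33).
ΣA = 6764.00 mm²
ΣAx_c = (2380.00)(7.00) + (2560.00)(94.00) + (1824.00)(30.00) = 312020.00 mm³
ΣAy_c = (2380.00)(85.00) + (2560.00)(8.00) + (1824.00)(41.33) = 298172.00 mm³
x_c = 312020.00 / 6764.00 = 46.13 mm
y_c = 298172.00 / 6764.00 = 44.08 mm

x_c = 46.13 mm, y_c = 44.08 mm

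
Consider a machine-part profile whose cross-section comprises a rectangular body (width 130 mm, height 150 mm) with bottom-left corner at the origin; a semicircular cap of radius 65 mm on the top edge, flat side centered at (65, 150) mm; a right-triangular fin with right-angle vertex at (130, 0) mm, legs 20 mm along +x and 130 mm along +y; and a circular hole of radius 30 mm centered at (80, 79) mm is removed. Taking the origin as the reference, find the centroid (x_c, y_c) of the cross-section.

rectangular body: A = 130 × 150 = 19500.00, centroid at (65.00, 75.00).
semicircular top: A = ½π·65² = 6636.61, centroid at (65.00, 177.59).
triangular fin: A = ½·20·130 = 1300.00, centroid at (136.67, 43.33).
hole: A = −π·30² = -2827.43, centroid at (80.00, 79.00).
ΣA = 24609.18 mm², ΣAx_c = 1650351.94 mm³, ΣAy_c = 2474041.60 mm³.
x_c = 1650351.94/24609.18 = 67.06 mm; y_c = 2474041.60/24609.18 = 100.53 mm.

x_c = 67.06 mm, y_c = 100.53 mm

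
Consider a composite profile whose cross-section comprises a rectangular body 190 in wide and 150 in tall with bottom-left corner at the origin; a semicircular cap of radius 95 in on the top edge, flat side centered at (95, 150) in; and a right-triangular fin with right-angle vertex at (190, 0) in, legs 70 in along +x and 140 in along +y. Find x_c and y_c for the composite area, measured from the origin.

rectangular body: A = 190 × 150 = 28500.00, centroid at (95.00, 75.00).
semicircular top: A = ½π·95² = 14176.44, centroid at (95.00, 190.32).
triangular fin: A = ½·70·140 = 4900.00, centroid at (213.33, 46.67).
ΣA = 47576.44 in²
ΣAx_c = (28500.00)(95.00) + (14176.44)(95.00) + (4900.00)(213.33) = 5099594.83 in³
ΣAy_c = (28500.00)(75.00) + (14176.44)(190.32) + (4900.00)(46.67) = 5064215.53 in³
x_c = 5099594.83 / 47576.44 = 107.19 in
y_c = 5064215.53 / 47576.44 = 106.44 in

x_c = 107.19 in, y_c = 106.44 in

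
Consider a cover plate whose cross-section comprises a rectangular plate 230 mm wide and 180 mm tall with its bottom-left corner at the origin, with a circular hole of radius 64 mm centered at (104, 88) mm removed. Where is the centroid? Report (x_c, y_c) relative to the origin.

plate: A = 230 × 180 = 41400.00, centroid at (115.00, 90.00).
hole: A = −π·64² = -12867.96, centroid at (104.00, 88.00).
ΣA = 28532.04 mm², ΣAx_c = 3422731.80 mm³, ΣAy_c = 2593619.21 mm³.
x_c = 3422731.80/28532.04 = 119.96 mm; y_c = 2593619.21/28532.04 = 90.90 mm.

x_c = 119.96 mm, y_c = 90.90 mm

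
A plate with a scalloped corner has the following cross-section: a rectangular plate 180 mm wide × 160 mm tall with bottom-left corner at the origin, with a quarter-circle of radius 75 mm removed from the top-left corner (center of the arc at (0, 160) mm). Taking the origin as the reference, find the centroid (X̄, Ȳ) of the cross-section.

X̄ = 100.54 mm, Ȳ = 71.27 mm

Part | A | x̄ᵢ | ȳᵢ | A·x̄ᵢ | A·ȳᵢ
plate | 28800.00 | 90.00 | 80.00 | 2592000.00 | 2304000.00
removed quarter-circle | -4417.86 | 31.83 | 128.17 | -140625.00 | -566233.35
Σ | 24382.14 |  |  | 2451375.00 | 1737766.65
X̄ = 2451375.00 / 24382.14 = 100.54 mm
Ȳ = 1737766.65 / 24382.14 = 71.27 mm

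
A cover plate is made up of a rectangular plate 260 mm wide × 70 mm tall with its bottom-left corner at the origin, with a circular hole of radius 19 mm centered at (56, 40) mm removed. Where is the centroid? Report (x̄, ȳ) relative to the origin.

plate: A = 260 × 70 = 18200.00, centroid at (130.00, 35.00).
hole: A = −π·19² = -1134.11, centroid at (56.00, 40.00).
ΣA = 17065.89 mm², ΣAx̄ = 2302489.56 mm³, ΣAȳ = 591635.40 mm³.
x̄ = 2302489.56/17065.89 = 134.92 mm; ȳ = 591635.40/17065.89 = 34.67 mm.

x̄ = 134.92 mm, ȳ = 34.67 mm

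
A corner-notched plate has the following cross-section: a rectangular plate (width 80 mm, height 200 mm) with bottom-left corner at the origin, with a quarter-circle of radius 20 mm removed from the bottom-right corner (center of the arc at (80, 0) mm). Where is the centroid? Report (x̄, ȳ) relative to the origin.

x̄ = 39.37 mm, ȳ = 101.83 mm

plate: A = 80 × 200 = 16000.00, centroid at (40.00, 100.00).
removed quarter-circle: A = −¼π·20² = -314.16, centroid at (71.51, 8.49).
ΣA = 15685.84 mm², ΣAx̄ = 617533.93 mm³, ΣAȳ = 1597333.33 mm³.
x̄ = 617533.93/15685.84 = 39.37 mm; ȳ = 1597333.33/15685.84 = 101.83 mm.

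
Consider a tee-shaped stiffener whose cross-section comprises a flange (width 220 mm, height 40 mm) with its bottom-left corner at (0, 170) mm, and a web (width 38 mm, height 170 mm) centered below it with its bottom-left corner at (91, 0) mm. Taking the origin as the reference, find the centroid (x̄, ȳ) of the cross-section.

x̄ = 110.00 mm, ȳ = 145.55 mm

web: A = 38 × 170 = 6460.00, centroid at (110.00, 85.00).
flange: A = 220 × 40 = 8800.00, centroid at (110.00, 190.00).
ΣA = 15260.00 mm², ΣAx̄ = 1678600.00 mm³, ΣAȳ = 2221100.00 mm³.
x̄ = 1678600.00/15260.00 = 110.00 mm; ȳ = 2221100.00/15260.00 = 145.55 mm.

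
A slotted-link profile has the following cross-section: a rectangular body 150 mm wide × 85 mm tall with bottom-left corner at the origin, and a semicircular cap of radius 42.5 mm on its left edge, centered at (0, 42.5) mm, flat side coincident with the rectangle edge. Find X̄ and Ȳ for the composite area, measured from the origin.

rectangular body: A = 150 × 85 = 12750.00, centroid at (75.00, 42.50).
semicircular end: A = ½π·42.5² = 2837.25, centroid at (-18.04, 42.50).
ΣA = 15587.25 mm², ΣAX̄ = 905072.92 mm³, ΣAȲ = 662458.16 mm³.
X̄ = 905072.92/15587.25 = 58.06 mm; Ȳ = 662458.16/15587.25 = 42.50 mm.

X̄ = 58.06 mm, Ȳ = 42.50 mm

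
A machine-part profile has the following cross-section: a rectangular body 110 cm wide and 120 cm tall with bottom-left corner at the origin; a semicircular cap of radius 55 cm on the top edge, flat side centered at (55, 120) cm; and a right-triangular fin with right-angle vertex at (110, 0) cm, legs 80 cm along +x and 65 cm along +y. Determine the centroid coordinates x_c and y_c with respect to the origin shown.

rectangular body: A = 110 × 120 = 13200.00, centroid at (55.00, 60.00).
semicircular top: A = ½π·55² = 4751.66, centroid at (55.00, 143.34).
triangular fin: A = ½·80·65 = 2600.00, centroid at (136.67, 21.67).
ΣA = 20551.66 cm²
ΣAx_c = (13200.00)(55.00) + (4751.66)(55.00) + (2600.00)(136.67) = 1342674.57 cm³
ΣAy_c = (13200.00)(60.00) + (4751.66)(143.34) + (2600.00)(21.67) = 1529449.07 cm³
x_c = 1342674.57 / 20551.66 = 65.33 cm
y_c = 1529449.07 / 20551.66 = 74.42 cm

x_c = 65.33 cm, y_c = 74.42 cm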